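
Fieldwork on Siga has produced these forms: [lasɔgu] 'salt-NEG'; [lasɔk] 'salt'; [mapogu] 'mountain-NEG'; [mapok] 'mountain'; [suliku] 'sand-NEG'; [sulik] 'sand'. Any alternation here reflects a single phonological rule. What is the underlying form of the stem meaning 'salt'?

/lasɔg/

The root 'salt' surfaces as [lasɔgu] and [lasɔk], with a stem-final [g] ~ [k] alternation.
If /k/ were underlying and a rule turned it into [g] before the NEG suffix, 'sand' would also alternate; but it has [k] in both [suliku] and [sulik].
The underlying segment must be /g/; voiced obstruents become voiceless word-finally, yielding [k] there.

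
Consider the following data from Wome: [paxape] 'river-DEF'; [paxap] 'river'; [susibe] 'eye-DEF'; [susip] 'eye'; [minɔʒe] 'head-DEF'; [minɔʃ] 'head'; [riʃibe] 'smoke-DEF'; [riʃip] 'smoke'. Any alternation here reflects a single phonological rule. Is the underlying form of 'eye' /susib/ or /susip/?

In [susibe] and [susip] the final segment of 'eye' alternates: [b] ~ [p].
If /p/ were underlying and a rule turned it into [b] before the DEF suffix, 'river' would also alternate; but it has [p] in both [paxape] and [paxap].
The alternation reflects word-final obstruent devoicing: voiced obstruents become voiceless word-finally. /b/ is underlying.

/susib/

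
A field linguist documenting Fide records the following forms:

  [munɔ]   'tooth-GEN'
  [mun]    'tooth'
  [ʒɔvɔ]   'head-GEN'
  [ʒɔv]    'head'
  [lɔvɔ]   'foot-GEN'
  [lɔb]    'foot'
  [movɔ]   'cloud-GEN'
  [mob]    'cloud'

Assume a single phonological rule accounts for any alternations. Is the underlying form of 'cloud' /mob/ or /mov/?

The root 'cloud' surfaces as [movɔ] and [mob], with a stem-final [v] ~ [b] alternation.
If /v/ were underlying and a rule turned it into [b] in isolation, 'head' would also alternate; but it has [v] in both [ʒɔvɔ] and [ʒɔv].
The underlying segment must be /b/; voiced stops become fricatives between vowels, yielding [v] there.

/mob/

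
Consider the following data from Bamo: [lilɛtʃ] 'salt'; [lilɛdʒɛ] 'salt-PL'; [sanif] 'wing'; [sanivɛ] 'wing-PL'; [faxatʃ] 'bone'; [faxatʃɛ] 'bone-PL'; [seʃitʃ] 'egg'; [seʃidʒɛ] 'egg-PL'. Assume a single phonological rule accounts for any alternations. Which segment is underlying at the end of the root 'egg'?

/dʒ/

The root 'egg' surfaces as [seʃitʃ] and [seʃidʒɛ], with a stem-final [tʃ] ~ [dʒ] alternation.
The stem 'bone' ([faxatʃ], [faxatʃɛ]) shows [tʃ] unchanged in both environments, so [tʃ] cannot be basic with [dʒ] derived before the PL suffix.
Therefore /dʒ/ is basic and [tʃ] is derived by word-final obstruent devoicing (voiced obstruents become voiceless word-finally).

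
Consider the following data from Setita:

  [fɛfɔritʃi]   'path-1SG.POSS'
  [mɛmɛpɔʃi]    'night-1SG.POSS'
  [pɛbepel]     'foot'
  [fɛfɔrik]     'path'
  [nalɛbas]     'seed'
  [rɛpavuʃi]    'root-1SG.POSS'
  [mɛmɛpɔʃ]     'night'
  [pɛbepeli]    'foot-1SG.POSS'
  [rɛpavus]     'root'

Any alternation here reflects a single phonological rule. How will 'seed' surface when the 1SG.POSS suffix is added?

[nalɛbaʃi]

In [rɛpavus] and [rɛpavuʃi] the final segment of 'root' alternates: [s] ~ [ʃ].
The stem 'night' ([mɛmɛpɔʃ], [mɛmɛpɔʃi]) shows [ʃ] unchanged in both environments, so [ʃ] cannot be basic with [s] derived in isolation.
The underlying segment must be /s/; /k/ and /s/ become palato-alveolar [tʃ] and [ʃ] before a front vowel, yielding [ʃ] there.
The one attested form of 'seed', [nalɛbas], shows underlying /nalɛbas/. Applying the same rule before a front vowel gives [nalɛbaʃi].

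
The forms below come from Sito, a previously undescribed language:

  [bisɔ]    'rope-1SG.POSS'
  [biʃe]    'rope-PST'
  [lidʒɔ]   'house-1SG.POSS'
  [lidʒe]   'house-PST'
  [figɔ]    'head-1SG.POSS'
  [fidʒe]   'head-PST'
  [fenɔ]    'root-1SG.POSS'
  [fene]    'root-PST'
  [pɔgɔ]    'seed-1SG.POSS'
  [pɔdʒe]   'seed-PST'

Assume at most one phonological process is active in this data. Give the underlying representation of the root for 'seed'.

/pɔg/

In [pɔgɔ] and [pɔdʒe] the final segment of 'seed' alternates: [g] ~ [dʒ].
Compare 'house', with invariant [dʒ] in [lidʒɔ] and [lidʒe]: an analysis with underlying /dʒ/ and a rule producing [g] before the 1SG.POSS suffix would wrongly predict alternation here too.
The underlying segment must be /g/; /g/ and /s/ become palato-alveolar [dʒ] and [ʃ] before a front vowel, yielding [dʒ] there.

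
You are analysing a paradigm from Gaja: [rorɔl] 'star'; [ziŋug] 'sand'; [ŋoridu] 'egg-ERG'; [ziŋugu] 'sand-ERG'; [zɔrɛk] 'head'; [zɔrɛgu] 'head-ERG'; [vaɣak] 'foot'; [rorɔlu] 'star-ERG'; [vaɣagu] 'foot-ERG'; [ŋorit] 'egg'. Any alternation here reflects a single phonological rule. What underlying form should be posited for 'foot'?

/vaɣak/

In [vaɣak] and [vaɣagu] the final segment of 'foot' alternates: [k] ~ [g].
Compare 'sand', with invariant [g] in [ziŋug] and [ziŋugu]: an analysis with underlying /g/ and a rule producing [k] in isolation would wrongly predict alternation here too.
Therefore /k/ is basic and [g] is derived by intervocalic voicing (voiceless stops become voiced between vowels).
The underlying form of 'foot' is therefore /vaɣak/.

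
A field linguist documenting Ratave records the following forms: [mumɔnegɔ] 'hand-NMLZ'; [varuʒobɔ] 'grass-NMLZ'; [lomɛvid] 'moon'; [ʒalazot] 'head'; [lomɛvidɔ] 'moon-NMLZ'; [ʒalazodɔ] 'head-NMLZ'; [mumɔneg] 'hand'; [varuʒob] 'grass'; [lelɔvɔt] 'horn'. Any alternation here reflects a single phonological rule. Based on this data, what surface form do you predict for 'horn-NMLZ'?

The root 'head' surfaces as [ʒalazot] and [ʒalazodɔ], with a stem-final [t] ~ [d] alternation.
The stem 'moon' ([lomɛvid], [lomɛvidɔ]) shows [d] unchanged in both environments, so [d] cannot be basic with [t] derived in isolation.
The underlying segment must be /t/; voiceless stops become voiced between vowels, yielding [d] there.
From [lelɔvɔt] the stem 'horn' is /lelɔvɔt/; between vowels this yields [lelɔvɔdɔ].

[lelɔvɔdɔ]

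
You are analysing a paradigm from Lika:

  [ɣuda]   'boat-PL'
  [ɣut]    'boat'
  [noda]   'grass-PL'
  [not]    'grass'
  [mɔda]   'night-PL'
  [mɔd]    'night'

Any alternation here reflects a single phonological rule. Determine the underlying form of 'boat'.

'boat' shows [d] ~ [t] at the end of the stem ([ɣuda] vs [ɣut]).
The stem 'night' ([mɔda], [mɔd]) shows [d] unchanged in both environments, so [d] cannot be basic with [t] derived in isolation.
The alternation reflects intervocalic voicing: voiceless stops become voiced between vowels. /t/ is underlying.

/ɣut/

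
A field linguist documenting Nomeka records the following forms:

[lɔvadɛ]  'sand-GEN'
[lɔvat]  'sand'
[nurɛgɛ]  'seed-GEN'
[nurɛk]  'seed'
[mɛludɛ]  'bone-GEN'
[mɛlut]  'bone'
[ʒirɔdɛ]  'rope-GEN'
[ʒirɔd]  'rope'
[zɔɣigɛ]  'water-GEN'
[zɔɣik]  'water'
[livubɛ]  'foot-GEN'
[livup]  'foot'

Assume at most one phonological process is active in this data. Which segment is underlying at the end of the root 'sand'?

The stem for 'sand' ends in [d] in [lɔvadɛ] but [t] in [lɔvat].
If /d/ were underlying and a rule turned it into [t] in isolation, 'rope' would also alternate; but it has [d] in both [ʒirɔdɛ] and [ʒirɔd].
The alternation reflects intervocalic voicing: voiceless stops become voiced between vowels. /t/ is underlying.

/t/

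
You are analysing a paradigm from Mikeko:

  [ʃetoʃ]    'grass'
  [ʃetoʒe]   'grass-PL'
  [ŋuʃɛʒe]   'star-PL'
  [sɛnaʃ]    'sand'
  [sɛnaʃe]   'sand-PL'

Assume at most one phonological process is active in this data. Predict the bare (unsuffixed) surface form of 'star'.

[ŋuʃɛʃ]

In [ʃetoʃ] and [ʃetoʒe] the final segment of 'grass' alternates: [ʃ] ~ [ʒ].
But 'sand' keeps [ʃ] in both environments ([sɛnaʃ], [sɛnaʃe]), so there is no rule changing /ʃ/ to [ʒ] before the PL suffix.
The alternation reflects word-final obstruent devoicing: voiced obstruents become voiceless word-finally. /ʒ/ is underlying.
From [ŋuʃɛʒe] the stem 'star' is /ŋuʃɛʒ/; word-finally this yields [ŋuʃɛʃ].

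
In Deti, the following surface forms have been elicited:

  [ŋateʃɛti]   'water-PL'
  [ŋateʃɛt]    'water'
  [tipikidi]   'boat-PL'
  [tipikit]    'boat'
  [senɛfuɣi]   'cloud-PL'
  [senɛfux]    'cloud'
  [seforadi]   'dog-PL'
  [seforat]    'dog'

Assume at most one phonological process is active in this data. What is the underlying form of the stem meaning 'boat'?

'boat' shows [d] ~ [t] at the end of the stem ([tipikidi] vs [tipikit]).
Compare 'water', with invariant [t] in [ŋateʃɛti] and [ŋateʃɛt]: an analysis with underlying /t/ and a rule producing [d] before the PL suffix would wrongly predict alternation here too.
Therefore /d/ is basic and [t] is derived by word-final obstruent devoicing (voiced obstruents become voiceless word-finally).

/tipikid/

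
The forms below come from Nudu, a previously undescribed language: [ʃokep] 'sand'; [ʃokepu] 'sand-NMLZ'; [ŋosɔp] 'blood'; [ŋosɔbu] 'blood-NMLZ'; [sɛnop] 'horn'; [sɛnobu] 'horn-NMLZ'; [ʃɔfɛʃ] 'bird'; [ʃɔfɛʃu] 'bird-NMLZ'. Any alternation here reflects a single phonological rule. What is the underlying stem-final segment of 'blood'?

/b/

The root 'blood' surfaces as [ŋosɔp] and [ŋosɔbu], with a stem-final [p] ~ [b] alternation.
The stem 'sand' ([ʃokep], [ʃokepu]) shows [p] unchanged in both environments, so [p] cannot be basic with [b] derived before the NMLZ suffix.
The underlying segment must be /b/; voiced obstruents become voiceless word-finally, yielding [p] there.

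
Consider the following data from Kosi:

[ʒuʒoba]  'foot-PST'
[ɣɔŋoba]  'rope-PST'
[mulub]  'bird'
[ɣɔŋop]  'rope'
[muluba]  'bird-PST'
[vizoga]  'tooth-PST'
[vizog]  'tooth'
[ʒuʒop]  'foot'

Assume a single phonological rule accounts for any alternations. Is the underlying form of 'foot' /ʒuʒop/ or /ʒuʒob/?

/ʒuʒop/

'foot' shows [b] ~ [p] at the end of the stem ([ʒuʒoba] vs [ʒuʒop]).
But 'bird' keeps [b] in both environments ([muluba], [mulub]), so there is no rule changing /b/ to [p] in isolation.
So /p/ is underlying, and a rule of intervocalic voicing — voiceless stops become voiced between vowels — gives [b].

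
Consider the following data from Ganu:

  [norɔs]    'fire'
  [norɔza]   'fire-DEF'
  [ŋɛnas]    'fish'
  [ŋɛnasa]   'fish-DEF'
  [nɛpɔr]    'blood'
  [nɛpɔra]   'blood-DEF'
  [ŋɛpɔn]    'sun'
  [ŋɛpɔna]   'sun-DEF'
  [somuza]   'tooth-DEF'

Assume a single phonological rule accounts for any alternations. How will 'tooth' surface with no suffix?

[somus]

In [norɔs] and [norɔza] the final segment of 'fire' alternates: [s] ~ [z].
Compare 'fish', with invariant [s] in [ŋɛnas] and [ŋɛnasa]: an analysis with underlying /s/ and a rule producing [z] before the DEF suffix would wrongly predict alternation here too.
So /z/ is underlying, and a rule of word-final obstruent devoicing — voiced obstruents become voiceless word-finally — gives [s].
The one attested form of 'tooth', [somuza], shows underlying /somuz/. Applying the same rule word-finally gives [somus].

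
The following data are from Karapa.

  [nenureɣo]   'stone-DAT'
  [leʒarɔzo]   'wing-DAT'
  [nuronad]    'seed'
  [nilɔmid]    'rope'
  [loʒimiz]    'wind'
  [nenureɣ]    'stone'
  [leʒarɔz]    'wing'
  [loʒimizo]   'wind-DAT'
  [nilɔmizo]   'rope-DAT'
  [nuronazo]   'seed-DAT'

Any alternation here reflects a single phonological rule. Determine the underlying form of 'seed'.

'seed' shows [z] ~ [d] at the end of the stem ([nuronazo] vs [nuronad]).
Compare 'wind', with invariant [z] in [loʒimizo] and [loʒimiz]: an analysis with underlying /z/ and a rule producing [d] in isolation would wrongly predict alternation here too.
The alternation reflects intervocalic spirantization: voiced stops become fricatives between vowels. /d/ is underlying.
So 'seed' = /nuronad/.

/nuronad/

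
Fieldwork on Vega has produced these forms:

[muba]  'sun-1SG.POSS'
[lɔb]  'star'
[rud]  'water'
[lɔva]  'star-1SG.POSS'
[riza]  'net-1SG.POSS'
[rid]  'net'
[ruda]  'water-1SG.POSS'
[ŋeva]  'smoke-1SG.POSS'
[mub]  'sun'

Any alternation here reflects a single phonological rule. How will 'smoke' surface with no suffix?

[ŋeb]

The root 'star' surfaces as [lɔb] and [lɔva], with a stem-final [b] ~ [v] alternation.
Compare 'sun', with invariant [b] in [mub] and [muba]: an analysis with underlying /b/ and a rule producing [v] before the 1SG.POSS suffix would wrongly predict alternation here too.
The alternation reflects word-final hardening: voiced fricatives become stops word-finally. /v/ is underlying.
From [ŋeva] the stem 'smoke' is /ŋev/; word-finally this yields [ŋeb].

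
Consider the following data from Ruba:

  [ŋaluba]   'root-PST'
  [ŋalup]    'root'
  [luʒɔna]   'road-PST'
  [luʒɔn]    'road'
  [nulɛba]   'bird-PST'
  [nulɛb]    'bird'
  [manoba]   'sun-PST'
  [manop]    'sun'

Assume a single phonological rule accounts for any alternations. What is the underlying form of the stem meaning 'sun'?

/manop/

In [manoba] and [manop] the final segment of 'sun' alternates: [b] ~ [p].
If /b/ were underlying and a rule turned it into [p] in isolation, 'bird' would also alternate; but it has [b] in both [nulɛba] and [nulɛb].
The alternation reflects intervocalic voicing: voiceless stops become voiced between vowels. /p/ is underlying.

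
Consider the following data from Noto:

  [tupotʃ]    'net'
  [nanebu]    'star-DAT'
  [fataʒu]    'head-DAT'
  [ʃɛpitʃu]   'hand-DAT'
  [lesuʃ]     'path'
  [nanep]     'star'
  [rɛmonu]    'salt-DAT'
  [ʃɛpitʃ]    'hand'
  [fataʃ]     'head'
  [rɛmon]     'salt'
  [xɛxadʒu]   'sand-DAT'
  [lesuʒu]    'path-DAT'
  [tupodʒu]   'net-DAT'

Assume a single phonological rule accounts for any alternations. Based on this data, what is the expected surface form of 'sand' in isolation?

The stem for 'net' ends in [dʒ] in [tupodʒu] but [tʃ] in [tupotʃ].
But 'hand' keeps [tʃ] in both environments ([ʃɛpitʃu], [ʃɛpitʃ]), so there is no rule changing /tʃ/ to [dʒ] before the DAT suffix.
The underlying segment must be /dʒ/; voiced obstruents become voiceless word-finally, yielding [tʃ] there.
From [xɛxadʒu] the stem 'sand' is /xɛxadʒ/; word-finally this yields [xɛxatʃ].

[xɛxatʃ]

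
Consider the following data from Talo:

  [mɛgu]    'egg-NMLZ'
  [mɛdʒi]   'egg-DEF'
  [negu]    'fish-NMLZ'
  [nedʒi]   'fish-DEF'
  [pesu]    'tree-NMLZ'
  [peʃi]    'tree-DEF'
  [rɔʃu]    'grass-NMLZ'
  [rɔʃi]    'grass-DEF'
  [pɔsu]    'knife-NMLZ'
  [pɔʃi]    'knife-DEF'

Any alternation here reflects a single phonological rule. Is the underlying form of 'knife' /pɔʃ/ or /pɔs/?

/pɔs/

'knife' shows [s] ~ [ʃ] at the end of the stem ([pɔsu] vs [pɔʃi]).
The stem 'grass' ([rɔʃu], [rɔʃi]) shows [ʃ] unchanged in both environments, so [ʃ] cannot be basic with [s] derived before the NMLZ suffix.
The underlying segment must be /s/; /g/ and /s/ become palato-alveolar [dʒ] and [ʃ] before a front vowel, yielding [ʃ] there.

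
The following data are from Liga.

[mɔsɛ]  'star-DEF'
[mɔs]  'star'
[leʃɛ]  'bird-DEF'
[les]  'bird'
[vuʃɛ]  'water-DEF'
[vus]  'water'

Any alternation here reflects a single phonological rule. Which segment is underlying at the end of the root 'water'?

/ʃ/

In [vuʃɛ] and [vus] the final segment of 'water' alternates: [ʃ] ~ [s].
The stem 'star' ([mɔsɛ], [mɔs]) shows [s] unchanged in both environments, so [s] cannot be basic with [ʃ] derived before the DEF suffix.
So /ʃ/ is underlying, and a rule of depalatalization — palato-alveolar /ʃ/ becomes [s] when no front vowel follows — gives [s].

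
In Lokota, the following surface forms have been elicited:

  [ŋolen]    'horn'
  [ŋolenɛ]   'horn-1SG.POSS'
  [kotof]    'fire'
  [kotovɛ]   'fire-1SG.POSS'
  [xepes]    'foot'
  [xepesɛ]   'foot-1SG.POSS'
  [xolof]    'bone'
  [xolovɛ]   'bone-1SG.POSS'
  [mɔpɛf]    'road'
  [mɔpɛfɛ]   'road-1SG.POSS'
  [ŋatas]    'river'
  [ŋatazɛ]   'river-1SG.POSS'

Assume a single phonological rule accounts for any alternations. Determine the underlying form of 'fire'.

The root 'fire' surfaces as [kotof] and [kotovɛ], with a stem-final [f] ~ [v] alternation.
But 'road' keeps [f] in both environments ([mɔpɛf], [mɔpɛfɛ]), so there is no rule changing /f/ to [v] before the 1SG.POSS suffix.
The underlying segment must be /v/; voiced obstruents become voiceless word-finally, yielding [f] there.
The underlying form of 'fire' is therefore /kotov/.

/kotov/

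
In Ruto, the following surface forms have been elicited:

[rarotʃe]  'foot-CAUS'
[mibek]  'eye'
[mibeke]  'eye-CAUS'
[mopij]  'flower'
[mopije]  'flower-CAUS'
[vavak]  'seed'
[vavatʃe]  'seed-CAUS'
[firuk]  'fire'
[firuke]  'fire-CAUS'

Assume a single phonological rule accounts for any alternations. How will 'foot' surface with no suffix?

'seed' shows [k] ~ [tʃ] at the end of the stem ([vavak] vs [vavatʃe]).
Compare 'fire', with invariant [k] in [firuk] and [firuke]: an analysis with underlying /k/ and a rule producing [tʃ] before the CAUS suffix would wrongly predict alternation here too.
The alternation reflects depalatalization: palato-alveolar /tʃ/ becomes [k] when no front vowel follows. /tʃ/ is underlying.
The one attested form of 'foot', [rarotʃe], shows underlying /rarotʃ/. Applying the same rule when no front vowel follows gives [rarok].

[rarok]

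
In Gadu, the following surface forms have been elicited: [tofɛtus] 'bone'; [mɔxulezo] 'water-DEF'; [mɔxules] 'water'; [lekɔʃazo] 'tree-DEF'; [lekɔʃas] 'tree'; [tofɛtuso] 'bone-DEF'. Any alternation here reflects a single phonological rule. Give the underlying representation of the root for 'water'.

/mɔxulez/

In [mɔxules] and [mɔxulezo] the final segment of 'water' alternates: [s] ~ [z].
If /s/ were underlying and a rule turned it into [z] before the DEF suffix, 'bone' would also alternate; but it has [s] in both [tofɛtus] and [tofɛtuso].
So /z/ is underlying, and a rule of word-final obstruent devoicing — voiced obstruents become voiceless word-finally — gives [s].
So 'water' = /mɔxulez/.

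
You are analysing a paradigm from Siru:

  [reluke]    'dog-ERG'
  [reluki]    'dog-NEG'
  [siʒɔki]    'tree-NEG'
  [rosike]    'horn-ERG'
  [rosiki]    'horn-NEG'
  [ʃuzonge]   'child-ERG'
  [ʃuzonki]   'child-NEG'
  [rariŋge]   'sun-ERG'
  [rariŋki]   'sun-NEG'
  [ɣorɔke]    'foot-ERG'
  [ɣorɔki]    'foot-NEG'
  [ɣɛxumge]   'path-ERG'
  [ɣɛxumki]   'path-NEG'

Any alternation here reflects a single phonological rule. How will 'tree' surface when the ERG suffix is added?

The ERG morpheme has two allomorphs, [-ge] and [-ke].
By contrast the NEG suffix keeps its initial [k] throughout — that segment must be underlying.
So the underlying form is /-ge/, and voiced stops become voiceless after a vowel.
After 'tree', which ends in a vowel, the suffix surfaces as [-ke], giving [siʒɔke].

[siʒɔke]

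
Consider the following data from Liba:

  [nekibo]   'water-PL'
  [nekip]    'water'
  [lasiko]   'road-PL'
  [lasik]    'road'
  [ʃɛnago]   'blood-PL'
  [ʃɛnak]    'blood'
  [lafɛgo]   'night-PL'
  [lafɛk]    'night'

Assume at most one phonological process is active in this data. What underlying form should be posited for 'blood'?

'blood' shows [g] ~ [k] at the end of the stem ([ʃɛnago] vs [ʃɛnak]).
Compare 'road', with invariant [k] in [lasiko] and [lasik]: an analysis with underlying /k/ and a rule producing [g] before the PL suffix would wrongly predict alternation here too.
The underlying segment must be /g/; voiced obstruents become voiceless word-finally, yielding [k] there.
So 'blood' = /ʃɛnag/.

/ʃɛnag/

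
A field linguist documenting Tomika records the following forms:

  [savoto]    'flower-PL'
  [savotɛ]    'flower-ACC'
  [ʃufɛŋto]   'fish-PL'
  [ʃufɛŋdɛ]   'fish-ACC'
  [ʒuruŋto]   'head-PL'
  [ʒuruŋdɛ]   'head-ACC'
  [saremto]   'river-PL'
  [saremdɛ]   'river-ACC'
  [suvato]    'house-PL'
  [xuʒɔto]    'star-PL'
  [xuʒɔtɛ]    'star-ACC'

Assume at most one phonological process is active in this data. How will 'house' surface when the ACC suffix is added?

[suvatɛ]

The ACC suffix surfaces as [-dɛ] and [-tɛ], depending on the final segment of the stem.
The PL suffix, which begins with [t], is invariant after every stem; so [t] is not altered by any rule here.
The ACC suffix is therefore /-dɛ/ underlyingly, with post-vocalic devoicing: voiced stops become voiceless after a vowel.
After 'house', which ends in a vowel, the suffix surfaces as [-tɛ], giving [suvatɛ].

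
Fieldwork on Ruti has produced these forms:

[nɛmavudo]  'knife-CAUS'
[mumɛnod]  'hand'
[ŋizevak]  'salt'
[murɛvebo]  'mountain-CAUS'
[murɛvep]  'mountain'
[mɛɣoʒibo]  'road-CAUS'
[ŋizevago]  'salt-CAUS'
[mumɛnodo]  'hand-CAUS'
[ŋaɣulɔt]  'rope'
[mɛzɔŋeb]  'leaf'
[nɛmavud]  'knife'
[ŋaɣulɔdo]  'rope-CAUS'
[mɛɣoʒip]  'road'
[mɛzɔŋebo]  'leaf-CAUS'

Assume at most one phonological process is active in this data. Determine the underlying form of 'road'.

The root 'road' surfaces as [mɛɣoʒip] and [mɛɣoʒibo], with a stem-final [p] ~ [b] alternation.
But 'leaf' keeps [b] in both environments ([mɛzɔŋeb], [mɛzɔŋebo]), so there is no rule changing /b/ to [p] in isolation.
The underlying segment must be /p/; voiceless stops become voiced between vowels, yielding [b] there.
The underlying form of 'road' is therefore /mɛɣoʒip/.

/mɛɣoʒip/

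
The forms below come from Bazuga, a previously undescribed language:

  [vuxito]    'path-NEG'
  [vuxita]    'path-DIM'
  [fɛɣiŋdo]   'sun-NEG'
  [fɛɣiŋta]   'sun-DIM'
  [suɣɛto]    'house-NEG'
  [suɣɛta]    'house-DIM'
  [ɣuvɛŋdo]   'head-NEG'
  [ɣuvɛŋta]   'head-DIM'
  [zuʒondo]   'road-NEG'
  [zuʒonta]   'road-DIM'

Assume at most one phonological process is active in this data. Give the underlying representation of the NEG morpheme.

The NEG suffix surfaces as [-do] and [-to], depending on the final segment of the stem.
By contrast the DIM suffix keeps its initial [t] throughout — that segment must be underlying.
So the underlying form is /-do/, and voiced stops become voiceless after a vowel.

/-do/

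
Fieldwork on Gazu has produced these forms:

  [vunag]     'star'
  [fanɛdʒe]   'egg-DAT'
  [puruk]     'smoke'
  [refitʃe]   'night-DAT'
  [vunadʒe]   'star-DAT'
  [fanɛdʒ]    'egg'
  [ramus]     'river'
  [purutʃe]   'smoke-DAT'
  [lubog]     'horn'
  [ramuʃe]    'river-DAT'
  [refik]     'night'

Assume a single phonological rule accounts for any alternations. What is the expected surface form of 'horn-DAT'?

[lubodʒe]

The stem for 'star' ends in [g] in [vunag] but [dʒ] in [vunadʒe].
The stem 'egg' ([fanɛdʒ], [fanɛdʒe]) shows [dʒ] unchanged in both environments, so [dʒ] cannot be basic with [g] derived in isolation.
The underlying segment must be /g/; /k/, /g/ and /s/ become palato-alveolar [tʃ], [dʒ] and [ʃ] before a front vowel, yielding [dʒ] there.
From [lubog] the stem 'horn' is /lubog/; before a front vowel this yields [lubodʒe].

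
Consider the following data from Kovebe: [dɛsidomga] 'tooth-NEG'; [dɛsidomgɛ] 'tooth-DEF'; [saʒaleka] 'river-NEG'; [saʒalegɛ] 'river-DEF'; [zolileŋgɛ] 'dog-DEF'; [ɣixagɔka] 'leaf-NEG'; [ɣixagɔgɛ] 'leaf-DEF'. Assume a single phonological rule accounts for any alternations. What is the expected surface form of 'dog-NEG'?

The NEG morpheme has two allomorphs, [-ga] and [-ka].
The DEF suffix, which begins with [g], is invariant after every stem; so [g] is not altered by any rule here.
So the underlying form is /-ka/, and voiceless stops become voiced after a nasal.
After 'dog', which ends in a nasal, the suffix surfaces as [-ga], giving [zolileŋga].

[zolileŋga]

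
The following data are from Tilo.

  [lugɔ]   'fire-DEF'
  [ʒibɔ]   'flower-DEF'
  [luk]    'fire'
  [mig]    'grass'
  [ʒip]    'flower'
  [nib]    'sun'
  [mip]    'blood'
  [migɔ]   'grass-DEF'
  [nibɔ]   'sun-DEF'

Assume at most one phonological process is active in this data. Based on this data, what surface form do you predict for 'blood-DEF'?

'flower' shows [b] ~ [p] at the end of the stem ([ʒibɔ] vs [ʒip]).
But 'sun' keeps [b] in both environments ([nibɔ], [nib]), so there is no rule changing /b/ to [p] in isolation.
The underlying segment must be /p/; voiceless stops become voiced between vowels, yielding [b] there.
From [mip] the stem 'blood' is /mip/; between vowels this yields [mibɔ].

[mibɔ]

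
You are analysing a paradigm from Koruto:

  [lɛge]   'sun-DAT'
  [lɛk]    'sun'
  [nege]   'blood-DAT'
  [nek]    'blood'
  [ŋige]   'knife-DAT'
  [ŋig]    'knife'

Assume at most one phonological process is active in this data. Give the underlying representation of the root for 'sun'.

/lɛk/

'sun' shows [g] ~ [k] at the end of the stem ([lɛge] vs [lɛk]).
But 'knife' keeps [g] in both environments ([ŋige], [ŋig]), so there is no rule changing /g/ to [k] in isolation.
So /k/ is underlying, and a rule of intervocalic voicing — voiceless stops become voiced between vowels — gives [g].
The underlying form of 'sun' is therefore /lɛk/.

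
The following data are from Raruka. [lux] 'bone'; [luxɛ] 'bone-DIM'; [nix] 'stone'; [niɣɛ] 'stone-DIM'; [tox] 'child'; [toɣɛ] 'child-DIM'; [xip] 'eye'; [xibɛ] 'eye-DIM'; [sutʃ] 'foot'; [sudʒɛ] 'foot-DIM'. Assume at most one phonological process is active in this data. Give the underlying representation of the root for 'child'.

/toɣ/

'child' shows [x] ~ [ɣ] at the end of the stem ([tox] vs [toɣɛ]).
The stem 'bone' ([lux], [luxɛ]) shows [x] unchanged in both environments, so [x] cannot be basic with [ɣ] derived before the DIM suffix.
So /ɣ/ is underlying, and a rule of word-final obstruent devoicing — voiced obstruents become voiceless word-finally — gives [x].
Hence 'child' is /toɣ/ underlyingly.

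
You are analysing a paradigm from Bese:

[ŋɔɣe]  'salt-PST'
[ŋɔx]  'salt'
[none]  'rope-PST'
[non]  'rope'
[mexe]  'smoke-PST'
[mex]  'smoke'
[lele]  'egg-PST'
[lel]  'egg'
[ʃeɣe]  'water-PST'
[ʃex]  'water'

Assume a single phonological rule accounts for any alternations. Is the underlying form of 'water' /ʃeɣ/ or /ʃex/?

'water' shows [ɣ] ~ [x] at the end of the stem ([ʃeɣe] vs [ʃex]).
Compare 'smoke', with invariant [x] in [mexe] and [mex]: an analysis with underlying /x/ and a rule producing [ɣ] before the PST suffix would wrongly predict alternation here too.
The alternation reflects word-final obstruent devoicing: voiced obstruents become voiceless word-finally. /ɣ/ is underlying.

/ʃeɣ/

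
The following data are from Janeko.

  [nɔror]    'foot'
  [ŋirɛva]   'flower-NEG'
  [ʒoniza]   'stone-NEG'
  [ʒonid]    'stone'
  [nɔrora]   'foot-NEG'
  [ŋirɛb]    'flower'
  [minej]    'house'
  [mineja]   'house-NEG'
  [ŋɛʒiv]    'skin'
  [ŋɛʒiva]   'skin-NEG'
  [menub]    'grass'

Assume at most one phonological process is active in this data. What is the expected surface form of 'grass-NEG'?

[menuva]

In [ŋirɛb] and [ŋirɛva] the final segment of 'flower' alternates: [b] ~ [v].
Compare 'skin', with invariant [v] in [ŋɛʒiv] and [ŋɛʒiva]: an analysis with underlying /v/ and a rule producing [b] in isolation would wrongly predict alternation here too.
So /b/ is underlying, and a rule of intervocalic spirantization — voiced stops become fricatives between vowels — gives [v].
The one attested form of 'grass', [menub], shows underlying /menub/. Applying the same rule between vowels gives [menuva].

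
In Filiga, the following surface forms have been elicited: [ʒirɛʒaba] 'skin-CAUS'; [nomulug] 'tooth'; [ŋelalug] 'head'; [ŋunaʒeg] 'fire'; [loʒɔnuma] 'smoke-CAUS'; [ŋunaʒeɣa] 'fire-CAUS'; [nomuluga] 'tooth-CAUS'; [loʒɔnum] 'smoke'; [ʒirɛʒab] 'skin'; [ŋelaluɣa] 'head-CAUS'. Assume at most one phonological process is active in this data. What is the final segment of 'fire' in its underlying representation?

/ɣ/

In [ŋunaʒeɣa] and [ŋunaʒeg] the final segment of 'fire' alternates: [ɣ] ~ [g].
The stem 'tooth' ([nomuluga], [nomulug]) shows [g] unchanged in both environments, so [g] cannot be basic with [ɣ] derived before the CAUS suffix.
So /ɣ/ is underlying, and a rule of word-final hardening — voiced fricatives become stops word-finally — gives [g].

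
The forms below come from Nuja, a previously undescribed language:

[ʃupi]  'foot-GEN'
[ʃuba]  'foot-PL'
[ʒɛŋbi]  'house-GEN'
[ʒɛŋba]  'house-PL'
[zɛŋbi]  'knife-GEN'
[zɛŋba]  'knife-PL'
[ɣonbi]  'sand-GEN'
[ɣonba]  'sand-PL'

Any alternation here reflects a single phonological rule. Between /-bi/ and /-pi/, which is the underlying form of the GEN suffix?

The GEN morpheme has two allomorphs, [-bi] and [-pi].
By contrast the PL suffix keeps its initial [b] throughout — that segment must be underlying.
The GEN suffix is therefore /-pi/ underlyingly, with post-nasal voicing: voiceless stops become voiced after a nasal.

/-pi/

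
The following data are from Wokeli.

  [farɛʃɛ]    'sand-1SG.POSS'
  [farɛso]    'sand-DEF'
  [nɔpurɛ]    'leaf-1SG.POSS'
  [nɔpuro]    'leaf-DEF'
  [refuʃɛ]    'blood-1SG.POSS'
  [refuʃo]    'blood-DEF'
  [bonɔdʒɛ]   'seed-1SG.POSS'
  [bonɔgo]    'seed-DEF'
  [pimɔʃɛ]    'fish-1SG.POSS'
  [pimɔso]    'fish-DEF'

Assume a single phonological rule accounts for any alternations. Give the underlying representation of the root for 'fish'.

The root 'fish' surfaces as [pimɔʃɛ] and [pimɔso], with a stem-final [ʃ] ~ [s] alternation.
But 'blood' keeps [ʃ] in both environments ([refuʃɛ], [refuʃo]), so there is no rule changing /ʃ/ to [s] before the DEF suffix.
So /s/ is underlying, and a rule of palatalization before a front vowel — /g/ and /s/ become palato-alveolar [dʒ] and [ʃ] before a front vowel — gives [ʃ].
So 'fish' = /pimɔs/.

/pimɔs/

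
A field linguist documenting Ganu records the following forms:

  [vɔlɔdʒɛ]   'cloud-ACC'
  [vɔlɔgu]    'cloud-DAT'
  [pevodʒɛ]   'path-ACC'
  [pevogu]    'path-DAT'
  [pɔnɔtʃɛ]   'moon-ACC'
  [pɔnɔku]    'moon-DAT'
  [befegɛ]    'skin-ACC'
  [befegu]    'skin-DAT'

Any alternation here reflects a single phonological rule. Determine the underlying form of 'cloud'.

The root 'cloud' surfaces as [vɔlɔdʒɛ] and [vɔlɔgu], with a stem-final [dʒ] ~ [g] alternation.
Compare 'skin', with invariant [g] in [befegɛ] and [befegu]: an analysis with underlying /g/ and a rule producing [dʒ] before the ACC suffix would wrongly predict alternation here too.
Therefore /dʒ/ is basic and [g] is derived by depalatalization (palato-alveolar /tʃ/ and /dʒ/ become [k] and [g] when no front vowel follows).

/vɔlɔdʒ/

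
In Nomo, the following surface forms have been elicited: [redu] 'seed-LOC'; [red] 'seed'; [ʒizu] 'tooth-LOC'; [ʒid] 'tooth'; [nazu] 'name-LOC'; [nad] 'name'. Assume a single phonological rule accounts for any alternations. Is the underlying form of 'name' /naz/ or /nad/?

/naz/

The root 'name' surfaces as [nazu] and [nad], with a stem-final [z] ~ [d] alternation.
Compare 'seed', with invariant [d] in [redu] and [red]: an analysis with underlying /d/ and a rule producing [z] before the LOC suffix would wrongly predict alternation here too.
So /z/ is underlying, and a rule of word-final hardening — voiced fricatives become stops word-finally — gives [d].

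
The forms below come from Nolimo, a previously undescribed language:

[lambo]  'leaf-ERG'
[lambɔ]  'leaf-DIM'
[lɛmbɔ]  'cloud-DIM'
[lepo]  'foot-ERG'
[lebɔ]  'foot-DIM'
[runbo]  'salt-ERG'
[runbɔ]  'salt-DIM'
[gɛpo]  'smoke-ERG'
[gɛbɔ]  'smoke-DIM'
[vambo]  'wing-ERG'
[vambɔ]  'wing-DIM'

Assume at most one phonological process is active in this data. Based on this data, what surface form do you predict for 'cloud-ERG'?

[lɛmbo]

The ERG suffix surfaces as [-bo] and [-po], depending on the final segment of the stem.
By contrast the DIM suffix keeps its initial [b] throughout — that segment must be underlying.
So the underlying form is /-po/, and voiceless stops become voiced after a nasal.
After 'cloud', which ends in a nasal, the suffix surfaces as [-bo], giving [lɛmbo].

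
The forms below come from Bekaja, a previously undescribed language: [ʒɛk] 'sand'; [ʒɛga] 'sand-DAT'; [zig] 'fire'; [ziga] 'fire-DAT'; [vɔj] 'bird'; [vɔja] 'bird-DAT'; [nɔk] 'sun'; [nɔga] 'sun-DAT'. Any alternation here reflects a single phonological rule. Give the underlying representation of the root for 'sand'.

The root 'sand' surfaces as [ʒɛk] and [ʒɛga], with a stem-final [k] ~ [g] alternation.
Compare 'fire', with invariant [g] in [zig] and [ziga]: an analysis with underlying /g/ and a rule producing [k] in isolation would wrongly predict alternation here too.
So /k/ is underlying, and a rule of intervocalic voicing — voiceless stops become voiced between vowels — gives [g].

/ʒɛk/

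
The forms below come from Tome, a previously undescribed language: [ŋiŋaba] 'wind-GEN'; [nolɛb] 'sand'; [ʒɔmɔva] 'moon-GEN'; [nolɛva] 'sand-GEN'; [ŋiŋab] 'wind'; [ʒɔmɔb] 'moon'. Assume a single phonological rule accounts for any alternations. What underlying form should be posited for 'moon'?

The root 'moon' surfaces as [ʒɔmɔva] and [ʒɔmɔb], with a stem-final [v] ~ [b] alternation.
Compare 'wind', with invariant [b] in [ŋiŋaba] and [ŋiŋab]: an analysis with underlying /b/ and a rule producing [v] before the GEN suffix would wrongly predict alternation here too.
So /v/ is underlying, and a rule of word-final hardening — voiced fricatives become stops word-finally — gives [b].

/ʒɔmɔv/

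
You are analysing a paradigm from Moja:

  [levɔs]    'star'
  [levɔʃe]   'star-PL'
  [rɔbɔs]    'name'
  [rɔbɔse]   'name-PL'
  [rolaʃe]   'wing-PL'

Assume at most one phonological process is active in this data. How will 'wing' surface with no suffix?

The root 'star' surfaces as [levɔs] and [levɔʃe], with a stem-final [s] ~ [ʃ] alternation.
The stem 'name' ([rɔbɔs], [rɔbɔse]) shows [s] unchanged in both environments, so [s] cannot be basic with [ʃ] derived before the PL suffix.
So /ʃ/ is underlying, and a rule of depalatalization — palato-alveolar /ʃ/ becomes [s] when no front vowel follows — gives [s].
From [rolaʃe] the stem 'wing' is /rolaʃ/; when no front vowel follows this yields [rolas].

[rolas]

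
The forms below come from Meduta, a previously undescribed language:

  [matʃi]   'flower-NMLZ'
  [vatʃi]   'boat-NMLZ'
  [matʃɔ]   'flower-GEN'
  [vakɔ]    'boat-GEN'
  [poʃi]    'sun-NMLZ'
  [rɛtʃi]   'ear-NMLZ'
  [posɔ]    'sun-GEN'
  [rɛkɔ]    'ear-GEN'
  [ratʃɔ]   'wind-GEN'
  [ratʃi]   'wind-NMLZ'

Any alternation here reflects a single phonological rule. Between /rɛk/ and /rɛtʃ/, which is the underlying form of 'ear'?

/rɛk/

In [rɛkɔ] and [rɛtʃi] the final segment of 'ear' alternates: [k] ~ [tʃ].
The stem 'wind' ([ratʃɔ], [ratʃi]) shows [tʃ] unchanged in both environments, so [tʃ] cannot be basic with [k] derived before the GEN suffix.
The alternation reflects palatalization before a front vowel: /k/ and /s/ become palato-alveolar [tʃ] and [ʃ] before a front vowel. /k/ is underlying.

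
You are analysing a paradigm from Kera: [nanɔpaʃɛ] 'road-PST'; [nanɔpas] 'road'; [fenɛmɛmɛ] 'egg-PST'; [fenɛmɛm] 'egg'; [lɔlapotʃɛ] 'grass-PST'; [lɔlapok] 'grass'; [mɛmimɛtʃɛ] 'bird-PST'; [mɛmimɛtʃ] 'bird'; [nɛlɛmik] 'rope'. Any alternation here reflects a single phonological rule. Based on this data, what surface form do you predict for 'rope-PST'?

[nɛlɛmitʃɛ]

The root 'grass' surfaces as [lɔlapotʃɛ] and [lɔlapok], with a stem-final [tʃ] ~ [k] alternation.
The stem 'bird' ([mɛmimɛtʃɛ], [mɛmimɛtʃ]) shows [tʃ] unchanged in both environments, so [tʃ] cannot be basic with [k] derived in isolation.
So /k/ is underlying, and a rule of palatalization before a front vowel — /k/ and /s/ become palato-alveolar [tʃ] and [ʃ] before a front vowel — gives [tʃ].
The one attested form of 'rope', [nɛlɛmik], shows underlying /nɛlɛmik/. Applying the same rule before a front vowel gives [nɛlɛmitʃɛ].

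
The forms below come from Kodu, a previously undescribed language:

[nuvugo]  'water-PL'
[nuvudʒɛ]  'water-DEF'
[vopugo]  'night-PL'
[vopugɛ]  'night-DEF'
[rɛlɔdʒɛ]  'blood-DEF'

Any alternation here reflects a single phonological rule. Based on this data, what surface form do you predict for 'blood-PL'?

In [nuvugo] and [nuvudʒɛ] the final segment of 'water' alternates: [g] ~ [dʒ].
But 'night' keeps [g] in both environments ([vopugo], [vopugɛ]), so there is no rule changing /g/ to [dʒ] before the DEF suffix.
The underlying segment must be /dʒ/; palato-alveolar /dʒ/ becomes [g] when no front vowel follows, yielding [g] there.
From [rɛlɔdʒɛ] the stem 'blood' is /rɛlɔdʒ/; when no front vowel follows this yields [rɛlɔgo].

[rɛlɔgo]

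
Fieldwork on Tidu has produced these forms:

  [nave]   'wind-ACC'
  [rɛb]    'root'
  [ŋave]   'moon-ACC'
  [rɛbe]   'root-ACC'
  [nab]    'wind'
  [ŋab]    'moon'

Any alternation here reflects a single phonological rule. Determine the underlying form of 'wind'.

'wind' shows [b] ~ [v] at the end of the stem ([nab] vs [nave]).
The stem 'root' ([rɛb], [rɛbe]) shows [b] unchanged in both environments, so [b] cannot be basic with [v] derived before the ACC suffix.
The underlying segment must be /v/; voiced fricatives become stops word-finally, yielding [b] there.
Hence 'wind' is /nav/ underlyingly.

/nav/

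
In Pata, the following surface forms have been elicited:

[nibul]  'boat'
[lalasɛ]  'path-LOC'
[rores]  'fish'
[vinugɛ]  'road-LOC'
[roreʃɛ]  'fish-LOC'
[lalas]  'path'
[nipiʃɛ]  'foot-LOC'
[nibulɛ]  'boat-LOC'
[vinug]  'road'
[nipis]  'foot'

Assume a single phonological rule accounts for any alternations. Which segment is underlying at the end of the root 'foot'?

/ʃ/

In [nipiʃɛ] and [nipis] the final segment of 'foot' alternates: [ʃ] ~ [s].
If /s/ were underlying and a rule turned it into [ʃ] before the LOC suffix, 'path' would also alternate; but it has [s] in both [lalasɛ] and [lalas].
So /ʃ/ is underlying, and a rule of depalatalization — palato-alveolar /ʃ/ becomes [s] when no front vowel follows — gives [s].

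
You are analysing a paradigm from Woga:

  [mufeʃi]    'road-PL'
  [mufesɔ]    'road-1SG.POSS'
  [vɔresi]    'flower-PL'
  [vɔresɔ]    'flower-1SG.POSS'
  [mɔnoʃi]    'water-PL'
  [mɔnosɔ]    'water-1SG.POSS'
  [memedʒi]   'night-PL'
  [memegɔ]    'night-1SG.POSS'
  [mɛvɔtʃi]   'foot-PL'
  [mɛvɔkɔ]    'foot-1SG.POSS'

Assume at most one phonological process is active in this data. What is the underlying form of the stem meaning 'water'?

In [mɔnoʃi] and [mɔnosɔ] the final segment of 'water' alternates: [ʃ] ~ [s].
The stem 'flower' ([vɔresi], [vɔresɔ]) shows [s] unchanged in both environments, so [s] cannot be basic with [ʃ] derived before the PL suffix.
The underlying segment must be /ʃ/; palato-alveolar /tʃ/, /dʒ/ and /ʃ/ become [k], [g] and [s] when no front vowel follows, yielding [s] there.

/mɔnoʃ/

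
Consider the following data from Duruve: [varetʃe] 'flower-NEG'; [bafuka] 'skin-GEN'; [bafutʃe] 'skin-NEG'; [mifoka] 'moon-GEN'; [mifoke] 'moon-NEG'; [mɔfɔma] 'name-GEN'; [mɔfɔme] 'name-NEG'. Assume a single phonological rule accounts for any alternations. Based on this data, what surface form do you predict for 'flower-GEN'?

'skin' shows [k] ~ [tʃ] at the end of the stem ([bafuka] vs [bafutʃe]).
But 'moon' keeps [k] in both environments ([mifoka], [mifoke]), so there is no rule changing /k/ to [tʃ] before the NEG suffix.
The underlying segment must be /tʃ/; palato-alveolar /tʃ/ becomes [k] when no front vowel follows, yielding [k] there.
From [varetʃe] the stem 'flower' is /varetʃ/; when no front vowel follows this yields [vareka].

[vareka]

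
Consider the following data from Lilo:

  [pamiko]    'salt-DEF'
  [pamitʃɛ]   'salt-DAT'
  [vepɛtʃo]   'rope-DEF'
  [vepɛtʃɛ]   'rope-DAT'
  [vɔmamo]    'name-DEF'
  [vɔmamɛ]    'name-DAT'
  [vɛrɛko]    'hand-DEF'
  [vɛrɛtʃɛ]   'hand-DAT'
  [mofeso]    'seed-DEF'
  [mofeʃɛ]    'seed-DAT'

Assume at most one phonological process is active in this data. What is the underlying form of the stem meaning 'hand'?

The root 'hand' surfaces as [vɛrɛko] and [vɛrɛtʃɛ], with a stem-final [k] ~ [tʃ] alternation.
If /tʃ/ were underlying and a rule turned it into [k] before the DEF suffix, 'rope' would also alternate; but it has [tʃ] in both [vepɛtʃo] and [vepɛtʃɛ].
Therefore /k/ is basic and [tʃ] is derived by palatalization before a front vowel (/k/ and /s/ become palato-alveolar [tʃ] and [ʃ] before a front vowel).

/vɛrɛk/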